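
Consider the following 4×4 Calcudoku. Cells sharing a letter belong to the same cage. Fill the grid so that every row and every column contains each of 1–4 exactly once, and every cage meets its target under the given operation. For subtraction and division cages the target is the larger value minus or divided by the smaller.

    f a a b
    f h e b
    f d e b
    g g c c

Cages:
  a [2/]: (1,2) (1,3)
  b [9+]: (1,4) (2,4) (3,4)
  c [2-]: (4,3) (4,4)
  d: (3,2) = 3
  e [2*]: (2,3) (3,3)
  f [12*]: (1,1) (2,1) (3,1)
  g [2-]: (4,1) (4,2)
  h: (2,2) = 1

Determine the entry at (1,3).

4

Cage h is given, leaving (2,2) = 1.
Row 2 now contains 1, so (2,3) = 2.
Cage d is a single given cell; hence (3,2) = 3.
2 is placed in column 3, leaving (3,3) = 1.
The 3 cells of cage f must have product 12, leaving (1,1) = 1.
Cage a needs two cells with quotient 2, so (1,2) = 2.
Column 3 now contains 1; hence (1,3) = 4.
Row 1 now contains 4, leaving (1,4) = 3.
Cage f needs product 12; hence (2,1) = 3.
3 is placed in column 4; hence (2,4) = 4.
1 is placed in row 3; hence (3,1) = 4.
Column 4 already has 4; hence (3,4) = 2.
Column 1 now contains 4, which forces (4,1) = 2.
2 is placed in column 2, so (4,2) = 4.
Column 3 already has 4; hence (4,3) = 3.
2 is placed in column 4, leaving (4,4) = 1.
Filled in: 1 2 4 3 / 3 1 2 4 / 4 3 1 2 / 2 4 3 1.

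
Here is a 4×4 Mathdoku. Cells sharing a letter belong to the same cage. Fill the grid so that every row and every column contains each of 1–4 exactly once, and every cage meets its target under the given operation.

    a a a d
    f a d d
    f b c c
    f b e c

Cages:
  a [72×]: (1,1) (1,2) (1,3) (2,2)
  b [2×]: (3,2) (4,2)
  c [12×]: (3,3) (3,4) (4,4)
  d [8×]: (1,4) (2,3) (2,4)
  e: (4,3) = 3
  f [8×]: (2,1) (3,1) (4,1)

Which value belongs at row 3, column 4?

Cage a has product 72, which forces (2,2) = 3.
E is a freebie, which forces (4,3) = 3.
The 4 cells of cage a must have product 72, which forces (1,1) = 3.
Cage c needs product 12, so (3,4) = 3.
In row 1, 1 can only go at (1,4), so (1,4) = 1.
Row 2 needs a 1, and only (2,1) is open for it.
In row 3, 4 can only go at (3,1), so (3,1) = 4.
Column 1 now contains 4, so (4,1) = 2.
Row 4 now contains 2, leaving (4,2) = 1.
Row 4 now contains 2, so (4,4) = 4.
Cage d needs product 8; hence (2,3) = 4.
Column 4 already has 4; hence (2,4) = 2.
Column 2 already has 1; hence (3,2) = 2.
The 3 cells of cage c must have product 12; hence (3,3) = 1.
2 is placed in column 2, leaving (1,2) = 4.
Column 3 already has 4, leaving (1,3) = 2.
The full grid is 3 4 2 1 / 1 3 4 2 / 4 2 1 3 / 2 1 3 4.

3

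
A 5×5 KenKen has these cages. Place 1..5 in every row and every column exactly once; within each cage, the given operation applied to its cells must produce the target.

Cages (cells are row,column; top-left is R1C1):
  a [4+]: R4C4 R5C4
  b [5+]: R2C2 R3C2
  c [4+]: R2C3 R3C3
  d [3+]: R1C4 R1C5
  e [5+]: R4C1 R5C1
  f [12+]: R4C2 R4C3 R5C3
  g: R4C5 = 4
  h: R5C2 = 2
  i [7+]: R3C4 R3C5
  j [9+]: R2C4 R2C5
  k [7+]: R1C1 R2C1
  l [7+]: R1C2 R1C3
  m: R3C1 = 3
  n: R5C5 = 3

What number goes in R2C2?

1

Cage m is a single given cell, leaving R3C1 = 3.
3 is placed in row 3, leaving R3C3 = 1.
G is a freebie; hence R4C5 = 4.
H is a freebie, leaving R5C2 = 2.
Cage n is given, leaving R5C5 = 3.
The two cells of cage b must have sum 5, leaving R2C2 = 1.
1 is placed in column 3, which forces R2C3 = 3.
The two cells of cage j must have sum 9, leaving R2C4 = 4.
4 is placed in column 5, which forces R2C5 = 5.
2 is placed in column 2, leaving R3C2 = 4.
5 is placed in column 5, so R3C5 = 2.
Cage e needs two cells with sum 5; hence R4C1 = 1.
The two cells of cage a must have sum 4, so R4C4 = 3.
The two cells of cage e must have sum 5, which forces R5C1 = 4.
Row 5 now contains 4, so R5C3 = 5.
3 is placed in row 5, which forces R5C4 = 1.
The two cells of cage k must have sum 7, leaving R1C1 = 5.
Row 1 already has 5, which forces R1C2 = 3.
Column 4 already has 1, leaving R1C4 = 2.
Column 5 now contains 2, which forces R1C5 = 1.
5 is placed in row 2, which forces R2C1 = 2.
Row 3 now contains 2, leaving R3C4 = 5.
Row 4 now contains 3; hence R4C2 = 5.
Column 3 already has 5, leaving R4C3 = 2.
Row 1 now contains 2; hence R1C3 = 4.
The full grid is 5 3 4 2 1 / 2 1 3 4 5 / 3 4 1 5 2 / 1 5 2 3 4 / 4 2 5 1 3.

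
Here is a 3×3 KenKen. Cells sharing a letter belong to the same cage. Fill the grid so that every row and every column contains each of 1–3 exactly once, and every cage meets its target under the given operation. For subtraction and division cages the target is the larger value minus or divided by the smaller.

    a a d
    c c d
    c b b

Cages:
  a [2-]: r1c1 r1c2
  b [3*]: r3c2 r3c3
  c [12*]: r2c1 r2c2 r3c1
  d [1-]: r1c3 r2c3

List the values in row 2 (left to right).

Cage c has product 12, so r2c1 = 3.
Cage c has product 12; hence r2c2 = 2.
Row 2 now contains 2, so r2c3 = 1.
The 3 cells of cage c must have product 12, so r3c1 = 2.
Column 3 already has 1, leaving r3c3 = 3.
3 is placed in column 1, leaving r1c1 = 1.
The two cells of cage a must have difference 2; hence r1c2 = 3.
Column 3 now contains 3, so r1c3 = 2.
3 is placed in row 3, which forces r3c2 = 1.
Filled in: 1 3 2 / 3 2 1 / 2 1 3.

3 2 1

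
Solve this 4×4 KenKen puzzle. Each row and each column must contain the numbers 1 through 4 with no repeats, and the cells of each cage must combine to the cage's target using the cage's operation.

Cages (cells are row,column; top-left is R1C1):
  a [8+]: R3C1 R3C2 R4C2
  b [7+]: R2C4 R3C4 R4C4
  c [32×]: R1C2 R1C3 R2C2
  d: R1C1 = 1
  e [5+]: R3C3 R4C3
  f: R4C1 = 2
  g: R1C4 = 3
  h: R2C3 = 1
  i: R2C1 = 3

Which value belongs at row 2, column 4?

2

Cage d is a single given cell, which forces R1C1 = 1.
Cage c needs product 32; hence R1C2 = 2.
The 3 cells of cage c must have product 32; hence R1C3 = 4.
Cage g is a single given cell; hence R1C4 = 3.
I is a freebie, so R2C1 = 3.
Cage c has product 32, which forces R2C2 = 4.
H is a freebie; hence R2C3 = 1.
Row 2 now contains 1; hence R2C4 = 2.
Cage f is given, which forces R4C1 = 2.
2 is placed in row 4; hence R4C3 = 3.
2 is placed in column 1; hence R3C1 = 4.
The 3 cells of cage a must have sum 8, so R3C2 = 3.
Column 3 now contains 3, which forces R3C3 = 2.
Row 3 already has 4, which forces R3C4 = 1.
Row 4 already has 3; hence R4C2 = 1.
Column 4 already has 1, leaving R4C4 = 4.
Completed grid: 1 2 4 3 / 3 4 1 2 / 4 3 2 1 / 2 1 3 4.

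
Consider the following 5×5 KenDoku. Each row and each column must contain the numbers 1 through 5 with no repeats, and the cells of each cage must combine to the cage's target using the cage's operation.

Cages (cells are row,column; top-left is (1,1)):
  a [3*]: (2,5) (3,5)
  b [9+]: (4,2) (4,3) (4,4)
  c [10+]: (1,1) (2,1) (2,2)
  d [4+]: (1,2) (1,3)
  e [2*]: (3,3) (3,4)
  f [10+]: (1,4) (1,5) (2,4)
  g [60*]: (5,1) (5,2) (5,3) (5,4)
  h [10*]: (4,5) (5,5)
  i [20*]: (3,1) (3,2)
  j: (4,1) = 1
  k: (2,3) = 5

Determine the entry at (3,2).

5

Cage k is a single given cell; hence (2,3) = 5.
Cage j is given, which forces (4,1) = 1.
In row 3, 3 can only go at (3,5), so (3,5) = 3.
Column 5 already has 3, so (2,5) = 1.
In row 4, 5 can only go at (4,5), so (4,5) = 5.
5 is placed in column 5, which forces (5,5) = 2.
Cage f needs sum 10; hence (1,4) = 2.
2 is placed in column 5, leaving (1,5) = 4.
Cage f has sum 10, which forces (2,4) = 4.
2 is placed in column 4, which forces (3,4) = 1.
Column 4 now contains 4, which forces (4,4) = 3.
Column 4 already has 3, leaving (5,4) = 5.
Cage c has sum 10; hence (1,1) = 5.
Column 1 already has 5, leaving (3,1) = 4.
Row 3 already has 4; hence (3,2) = 5.
Row 3 already has 1, which forces (3,3) = 2.
Column 3 now contains 2; hence (4,3) = 4.
4 is placed in column 1, so (5,1) = 3.
3 is placed in row 5, so (5,3) = 1.
Cage d's pair has sum 4, which forces (1,2) = 1.
Column 3 already has 1; hence (1,3) = 3.
Column 1 now contains 3, so (2,1) = 2.
Cage c needs sum 10, leaving (2,2) = 3.
Row 4 now contains 4, which forces (4,2) = 2.
Row 5 already has 1, leaving (5,2) = 4.
Filled in: 5 1 3 2 4 / 2 3 5 4 1 / 4 5 2 1 3 / 1 2 4 3 5 / 3 4 1 5 2.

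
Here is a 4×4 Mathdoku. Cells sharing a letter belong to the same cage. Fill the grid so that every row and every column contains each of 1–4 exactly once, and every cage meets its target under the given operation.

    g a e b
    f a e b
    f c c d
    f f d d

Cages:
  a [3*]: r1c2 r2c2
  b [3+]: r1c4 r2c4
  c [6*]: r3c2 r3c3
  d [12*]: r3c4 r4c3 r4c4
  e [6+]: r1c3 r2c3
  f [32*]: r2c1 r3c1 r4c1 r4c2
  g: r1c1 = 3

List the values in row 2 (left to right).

4 3 2 1

Cage g is given, which forces r1c1 = 3.
Row 1 now contains 3; hence r1c2 = 1.
1 is placed in row 1, leaving r1c4 = 2.
Column 2 now contains 1, so r2c2 = 3.
Column 4 already has 2, so r2c4 = 1.
Column 2 now contains 3, leaving r3c2 = 2.
2 is placed in row 3, which forces r3c3 = 3.
Row 3 now contains 3, so r3c4 = 4.
Cage f needs product 32, which forces r4c2 = 4.
Column 4 now contains 4; hence r4c4 = 3.
Row 1 now contains 2, which forces r1c3 = 4.
The 4 cells of cage f must have product 32, leaving r2c1 = 4.
Cage e's pair has sum 6; hence r2c3 = 2.
Row 3 now contains 4; hence r3c1 = 1.
The 4 cells of cage f must have product 32, leaving r4c1 = 2.
Cage d has product 12, which forces r4c3 = 1.
Completed grid: 3 1 4 2 / 4 3 2 1 / 1 2 3 4 / 2 4 1 3.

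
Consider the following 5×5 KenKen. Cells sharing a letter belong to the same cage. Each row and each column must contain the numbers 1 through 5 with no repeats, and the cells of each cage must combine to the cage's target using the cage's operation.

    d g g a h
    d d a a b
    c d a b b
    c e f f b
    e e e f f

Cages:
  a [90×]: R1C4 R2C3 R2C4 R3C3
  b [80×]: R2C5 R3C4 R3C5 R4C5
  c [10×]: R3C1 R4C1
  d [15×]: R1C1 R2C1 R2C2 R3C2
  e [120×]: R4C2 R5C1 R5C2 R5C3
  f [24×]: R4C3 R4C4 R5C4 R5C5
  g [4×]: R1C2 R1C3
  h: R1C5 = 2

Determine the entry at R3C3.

Cage h is given, so R1C5 = 2.
Cage b needs product 80; hence R3C4 = 4.
The only place for 4 in row 2 is R2C5.
Cage f has product 24; hence R4C3 = 4.
Cage g's pair has product 4; hence R1C2 = 4.
Column 3 now contains 4, leaving R1C3 = 1.
Cage d has product 15, leaving R2C1 = 1.
The 4 cells of cage d must have product 15; hence R3C2 = 1.
1 is placed in row 3, so R3C5 = 5.
Column 5 already has 5, which forces R4C5 = 1.
The 4 cells of cage e must have product 120, so R5C1 = 4.
1 is placed in column 5; hence R5C5 = 3.
Row 3 now contains 5, which forces R3C1 = 2.
2 is placed in row 3, so R3C3 = 3.
Cage c's pair has product 10, which forces R4C1 = 5.
Cage e needs product 120, so R4C2 = 3.
Cage f needs product 24, leaving R4C4 = 2.
The 4 cells of cage f must have product 24, which forces R5C4 = 1.
Column 1 now contains 5, which forces R1C1 = 3.
Row 1 now contains 3, leaving R1C4 = 5.
Column 2 now contains 3, which forces R2C2 = 5.
The 4 cells of cage a must have product 90, leaving R2C3 = 2.
Column 4 now contains 5, leaving R2C4 = 3.
Column 2 now contains 5, which forces R5C2 = 2.
2 is placed in column 3, leaving R5C3 = 5.
The full grid is 3 4 1 5 2 / 1 5 2 3 4 / 2 1 3 4 5 / 5 3 4 2 1 / 4 2 5 1 3.

3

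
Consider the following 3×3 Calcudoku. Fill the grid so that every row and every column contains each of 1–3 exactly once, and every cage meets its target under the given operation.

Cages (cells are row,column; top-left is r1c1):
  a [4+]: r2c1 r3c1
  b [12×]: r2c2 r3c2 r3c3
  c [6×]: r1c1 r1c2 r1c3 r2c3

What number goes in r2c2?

2

Cage b has product 12; hence r2c2 = 2.
Cage c needs product 6, so r2c3 = 1.
Cage b has product 12; hence r3c2 = 3.
Cage b needs product 12, leaving r3c3 = 2.
Cage c needs product 6; hence r1c1 = 2.
Column 2 already has 3; hence r1c2 = 1.
Column 3 already has 2; hence r1c3 = 3.
1 is placed in row 2, so r2c1 = 3.
3 is placed in row 3; hence r3c1 = 1.
Filled in: 2 1 3 / 3 2 1 / 1 3 2.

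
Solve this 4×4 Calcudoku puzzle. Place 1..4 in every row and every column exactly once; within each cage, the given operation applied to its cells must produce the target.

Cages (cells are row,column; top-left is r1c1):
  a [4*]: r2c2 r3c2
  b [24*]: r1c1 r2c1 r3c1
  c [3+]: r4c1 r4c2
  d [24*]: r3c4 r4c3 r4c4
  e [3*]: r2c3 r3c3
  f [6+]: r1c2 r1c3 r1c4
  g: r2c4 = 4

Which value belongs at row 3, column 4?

2

G is a freebie, leaving r2c4 = 4.
Row 2 already has 4, so r2c2 = 1.
Row 2 now contains 1; hence r2c3 = 3.
Cage a needs two cells with product 4, leaving r3c2 = 4.
3 is placed in column 3, leaving r3c3 = 1.
Column 2 now contains 1, which forces r4c2 = 2.
Cage d needs product 24, leaving r4c3 = 4.
Row 4 now contains 2; hence r4c4 = 3.
Cage b has product 24, leaving r1c1 = 4.
Column 2 now contains 2, which forces r1c2 = 3.
Column 3 already has 1; hence r1c3 = 2.
Cage f has sum 6, which forces r1c4 = 1.
Row 2 already has 3, which forces r2c1 = 2.
The 3 cells of cage b must have product 24, leaving r3c1 = 3.
Column 4 now contains 3; hence r3c4 = 2.
Row 4 now contains 2; hence r4c1 = 1.
Completed grid: 4 3 2 1 / 2 1 3 4 / 3 4 1 2 / 1 2 4 3.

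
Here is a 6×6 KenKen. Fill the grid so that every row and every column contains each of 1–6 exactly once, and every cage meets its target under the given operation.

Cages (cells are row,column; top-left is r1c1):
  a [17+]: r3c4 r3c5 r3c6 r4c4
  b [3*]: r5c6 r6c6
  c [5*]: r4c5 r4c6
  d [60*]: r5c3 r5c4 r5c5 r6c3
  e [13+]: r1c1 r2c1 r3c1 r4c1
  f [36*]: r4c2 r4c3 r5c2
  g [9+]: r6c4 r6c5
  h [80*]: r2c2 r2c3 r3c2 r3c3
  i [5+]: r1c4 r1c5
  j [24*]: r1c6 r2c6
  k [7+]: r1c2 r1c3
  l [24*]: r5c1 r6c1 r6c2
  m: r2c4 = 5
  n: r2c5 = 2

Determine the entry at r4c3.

2

M is a freebie, which forces r2c4 = 5.
N is a freebie, so r2c5 = 2.
The only place for 3 in row 2 is r2c1.
In row 2, 6 can only go at r2c6, so r2c6 = 6.
Column 6 already has 6, so r1c6 = 4.
The two cells of cage i must have sum 5, so r1c4 = 2.
The two cells of cage i must have sum 5, which forces r1c5 = 3.
In row 1, 5 can only go at r1c1, so r1c1 = 5.
The only place for 2 in row 3 is r3c6.
In row 3, 1 can only go at r3c1, so r3c1 = 1.
1 is placed in column 1, which forces r4c1 = 4.
4 is placed in row 4; hence r4c4 = 6.
Cage l has product 24, so r5c1 = 2.
The 3 cells of cage f must have product 36, leaving r5c2 = 6.
Cage l has product 24, so r6c1 = 6.
Cage l needs product 24, so r6c2 = 2.
6 is placed in row 6, which forces r6c5 = 5.
6 is placed in column 2, so r1c2 = 1.
Cage k's pair has sum 7; hence r1c3 = 6.
Column 2 now contains 1, which forces r2c2 = 4.
Row 2 now contains 4; hence r2c3 = 1.
Column 2 now contains 4, so r3c2 = 5.
Row 3 now contains 5; hence r3c3 = 4.
Cage a has sum 17, which forces r3c4 = 3.
Column 5 now contains 5, so r3c5 = 6.
2 is placed in column 2, so r4c2 = 3.
Cage f needs product 36, which forces r4c3 = 2.
Column 5 now contains 5, so r4c5 = 1.
Cage c's pair has product 5, which forces r4c6 = 5.
Cage d has product 60, which forces r5c3 = 5.
Column 5 now contains 1, which forces r5c5 = 4.
Column 3 now contains 4, which forces r6c3 = 3.
Cage g's pair has sum 9; hence r6c4 = 4.
3 is placed in row 6, which forces r6c6 = 1.
4 is placed in row 5, so r5c4 = 1.
Column 6 already has 1, leaving r5c6 = 3.
Filled in: 5 1 6 2 3 4 / 3 4 1 5 2 6 / 1 5 4 3 6 2 / 4 3 2 6 1 5 / 2 6 5 1 4 3 / 6 2 3 4 5 1.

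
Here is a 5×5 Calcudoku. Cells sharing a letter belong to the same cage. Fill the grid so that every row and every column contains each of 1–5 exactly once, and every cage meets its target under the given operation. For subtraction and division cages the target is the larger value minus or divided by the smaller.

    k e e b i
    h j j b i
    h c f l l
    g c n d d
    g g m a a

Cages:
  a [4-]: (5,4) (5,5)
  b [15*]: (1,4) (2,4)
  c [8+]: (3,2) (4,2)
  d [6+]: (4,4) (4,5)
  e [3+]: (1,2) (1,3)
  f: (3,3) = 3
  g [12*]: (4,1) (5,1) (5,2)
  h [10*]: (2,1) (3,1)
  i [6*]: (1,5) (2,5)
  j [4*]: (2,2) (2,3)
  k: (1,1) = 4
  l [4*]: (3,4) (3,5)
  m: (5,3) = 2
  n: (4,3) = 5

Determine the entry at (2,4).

3

Cage k is a single given cell, which forces (1,1) = 4.
F is a freebie, leaving (3,3) = 3.
Cage n is a single given cell, so (4,3) = 5.
M is a freebie, leaving (5,3) = 2.
Cage e needs two cells with sum 3, which forces (1,2) = 2.
Column 3 now contains 2, which forces (1,3) = 1.
Row 1 now contains 2; hence (1,5) = 3.
1 is placed in column 3, leaving (2,3) = 4.
Column 5 already has 3, which forces (2,5) = 2.
3 is placed in row 3; hence (3,2) = 5.
5 is placed in row 4, so (4,2) = 3.
Column 5 now contains 2, leaving (4,5) = 4.
Cage g needs product 12; hence (5,2) = 4.
3 is placed in row 1, which forces (1,4) = 5.
2 is placed in row 2, which forces (2,1) = 5.
Row 2 now contains 4, which forces (2,2) = 1.
Cage b's pair has product 15, which forces (2,4) = 3.
Row 3 already has 5, leaving (3,1) = 2.
Cage l needs two cells with product 4; hence (3,4) = 4.
4 is placed in column 5; hence (3,5) = 1.
Row 4 now contains 3, leaving (4,1) = 1.
Row 4 now contains 4, so (4,4) = 2.
Cage g needs product 12, which forces (5,1) = 3.
Column 4 now contains 5, leaving (5,4) = 1.
Column 5 already has 1, which forces (5,5) = 5.
Filled in: 4 2 1 5 3 / 5 1 4 3 2 / 2 5 3 4 1 / 1 3 5 2 4 / 3 4 2 1 5.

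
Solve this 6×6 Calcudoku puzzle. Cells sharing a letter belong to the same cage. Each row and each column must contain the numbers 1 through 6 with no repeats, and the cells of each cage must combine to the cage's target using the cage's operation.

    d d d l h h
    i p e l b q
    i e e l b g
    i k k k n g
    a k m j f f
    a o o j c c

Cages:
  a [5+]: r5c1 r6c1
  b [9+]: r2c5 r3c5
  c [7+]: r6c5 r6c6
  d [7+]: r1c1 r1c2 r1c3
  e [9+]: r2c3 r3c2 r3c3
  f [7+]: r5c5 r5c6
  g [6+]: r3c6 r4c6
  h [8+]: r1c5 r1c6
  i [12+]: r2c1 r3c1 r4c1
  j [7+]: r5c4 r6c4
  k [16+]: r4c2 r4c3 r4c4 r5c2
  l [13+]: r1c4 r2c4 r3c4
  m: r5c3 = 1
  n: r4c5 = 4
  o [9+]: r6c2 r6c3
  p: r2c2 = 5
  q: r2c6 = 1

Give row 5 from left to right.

3 6 1 4 2 5

Cage p is a single given cell, which forces r2c2 = 5.
Cage q is given; hence r2c6 = 1.
Cage n is given, which forces r4c5 = 4.
Cage m is a single given cell, leaving r5c3 = 1.
Cage g needs two cells with sum 6, which forces r3c6 = 4.
The two cells of cage g must have sum 6, which forces r4c6 = 2.
Column 6 already has 2, so r5c6 = 5.
5 is placed in column 6, leaving r6c6 = 6.
Cage h needs two cells with sum 8, so r1c5 = 5.
Column 6 now contains 6, which forces r1c6 = 3.
Cage f's pair has sum 7; hence r5c5 = 2.
The two cells of cage o must have sum 9, leaving r6c2 = 4.
The two cells of cage o must have sum 9, so r6c3 = 5.
The two cells of cage c must have sum 7; hence r6c5 = 1.
Cage a needs two cells with sum 5, so r5c1 = 3.
4 is placed in column 2, so r5c2 = 6.
The two cells of cage j must have sum 7, so r5c4 = 4.
Cage a needs two cells with sum 5, so r6c1 = 2.
Row 6 already has 1, which forces r6c4 = 3.
Cage i has sum 12, leaving r2c1 = 6.
6 is placed in row 2; hence r2c4 = 2.
6 is placed in row 2; hence r2c5 = 3.
The 3 cells of cage l must have sum 13, leaving r3c4 = 5.
3 is placed in column 5; hence r3c5 = 6.
Column 4 now contains 2, leaving r1c4 = 6.
Row 2 now contains 2; hence r2c3 = 4.
Row 3 already has 5, so r3c1 = 1.
Cage i has sum 12; hence r4c1 = 5.
Column 4 now contains 6; hence r4c4 = 1.
1 is placed in column 1; hence r1c1 = 4.
Cage d has sum 7; hence r1c2 = 1.
Column 3 now contains 4; hence r1c3 = 2.
Column 3 now contains 2, so r3c3 = 3.
Row 4 now contains 1, leaving r4c2 = 3.
Cage k has sum 16, so r4c3 = 6.
Row 3 now contains 3, leaving r3c2 = 2.
The full grid is 4 1 2 6 5 3 / 6 5 4 2 3 1 / 1 2 3 5 6 4 / 5 3 6 1 4 2 / 3 6 1 4 2 5 / 2 4 5 3 1 6.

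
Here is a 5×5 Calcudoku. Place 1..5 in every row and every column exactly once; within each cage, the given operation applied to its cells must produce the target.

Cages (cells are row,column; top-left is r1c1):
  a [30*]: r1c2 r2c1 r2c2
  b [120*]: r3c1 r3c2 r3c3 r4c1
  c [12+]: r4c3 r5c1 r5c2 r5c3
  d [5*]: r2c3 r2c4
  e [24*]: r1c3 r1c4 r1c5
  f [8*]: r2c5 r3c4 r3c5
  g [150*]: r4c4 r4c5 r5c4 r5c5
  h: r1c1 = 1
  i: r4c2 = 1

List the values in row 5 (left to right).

H is a freebie, which forces r1c1 = 1.
Cage i is given; hence r4c2 = 1.
In row 1, 5 can only go at r1c2, so r1c2 = 5.
The only place for 4 in row 2 is r2c5.
The only place for 1 in row 5 is r5c3.
Column 3 now contains 1, which forces r2c3 = 5.
The two cells of cage d must have product 5, so r2c4 = 1.
1 is placed in column 4, leaving r3c4 = 2.
Row 3 already has 2, leaving r3c5 = 1.
The 4 cells of cage b must have product 120, leaving r3c1 = 5.
Cage b has product 120; hence r4c1 = 2.
Row 4 already has 2, leaving r4c5 = 5.
Column 5 now contains 5, leaving r5c5 = 2.
The 3 cells of cage e must have product 24; hence r1c3 = 2.
Cage e needs product 24; hence r1c4 = 4.
Column 5 now contains 2; hence r1c5 = 3.
2 is placed in column 1, leaving r2c1 = 3.
Cage a needs product 30, so r2c2 = 2.
Cage c has sum 12, so r4c3 = 4.
Row 4 now contains 5, which forces r4c4 = 3.
Column 1 already has 3; hence r5c1 = 4.
Row 5 now contains 4; hence r5c2 = 3.
Cage g has product 150; hence r5c4 = 5.
Column 2 already has 3, leaving r3c2 = 4.
Column 3 now contains 4, so r3c3 = 3.
Filled in: 1 5 2 4 3 / 3 2 5 1 4 / 5 4 3 2 1 / 2 1 4 3 5 / 4 3 1 5 2.

4 3 1 5 2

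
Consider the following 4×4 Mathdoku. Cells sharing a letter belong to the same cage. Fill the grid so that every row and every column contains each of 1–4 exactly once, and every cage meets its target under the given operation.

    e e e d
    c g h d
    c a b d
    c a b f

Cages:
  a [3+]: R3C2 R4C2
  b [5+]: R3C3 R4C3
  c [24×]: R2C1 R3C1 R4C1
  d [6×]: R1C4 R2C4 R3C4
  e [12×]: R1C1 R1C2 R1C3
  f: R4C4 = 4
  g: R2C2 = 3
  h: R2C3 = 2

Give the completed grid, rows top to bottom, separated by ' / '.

Cage g is given; hence R2C2 = 3.
H is a freebie, so R2C3 = 2.
2 is placed in row 2, so R2C4 = 1.
Cage f is a single given cell, so R4C4 = 4.
2 is placed in row 2; hence R2C1 = 4.
Cage b needs two cells with sum 5, leaving R3C3 = 4.
The two cells of cage b must have sum 5, so R4C3 = 1.
Cage e needs product 12, which forces R1C1 = 1.
Cage e has product 12, which forces R1C2 = 4.
Column 3 already has 1, leaving R1C3 = 3.
Row 1 already has 3; hence R1C4 = 2.
Cage a's pair has sum 3, so R3C2 = 1.
Column 4 already has 2, which forces R3C4 = 3.
1 is placed in row 4, so R4C2 = 2.
Row 3 already has 3, leaving R3C1 = 2.
2 is placed in row 4, leaving R4C1 = 3.

1 4 3 2 / 4 3 2 1 / 2 1 4 3 / 3 2 1 4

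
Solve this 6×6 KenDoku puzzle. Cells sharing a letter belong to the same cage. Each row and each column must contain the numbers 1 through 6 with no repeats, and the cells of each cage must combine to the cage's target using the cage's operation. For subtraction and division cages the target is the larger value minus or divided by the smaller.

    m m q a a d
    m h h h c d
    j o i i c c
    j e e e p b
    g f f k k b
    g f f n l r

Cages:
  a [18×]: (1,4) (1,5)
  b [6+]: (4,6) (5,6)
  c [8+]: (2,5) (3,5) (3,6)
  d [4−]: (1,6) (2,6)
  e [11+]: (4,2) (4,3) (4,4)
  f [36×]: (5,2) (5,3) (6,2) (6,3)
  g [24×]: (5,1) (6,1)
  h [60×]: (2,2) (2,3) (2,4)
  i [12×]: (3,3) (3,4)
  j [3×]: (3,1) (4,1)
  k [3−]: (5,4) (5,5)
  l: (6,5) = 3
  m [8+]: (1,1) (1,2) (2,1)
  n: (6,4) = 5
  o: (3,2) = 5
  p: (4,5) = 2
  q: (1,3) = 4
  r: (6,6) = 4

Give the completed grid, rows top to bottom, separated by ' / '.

5 1 4 3 6 2 / 2 3 5 4 1 6 / 1 5 2 6 4 3 / 3 4 6 1 2 5 / 4 6 3 2 5 1 / 6 2 1 5 3 4

Cage q is given, which forces (1,3) = 4.
Cage o is a single given cell, leaving (3,2) = 5.
P is a freebie, which forces (4,5) = 2.
Cage n is a single given cell, leaving (6,4) = 5.
L is a freebie, which forces (6,5) = 3.
R is a freebie, so (6,6) = 4.
Cage a's pair has product 18, so (1,4) = 3.
Column 5 now contains 3, so (1,5) = 6.
Cage h has product 60, so (2,3) = 5.
Cage g's pair has product 24, which forces (5,1) = 4.
Row 6 already has 4, which forces (6,1) = 6.
Cage m has sum 8, which forces (1,1) = 5.
5 is placed in row 1, so (1,6) = 2.
Cage c has sum 8; hence (3,6) = 3.
The two cells of cage k must have difference 3, leaving (5,4) = 2.
Cage k's pair has difference 3, so (5,5) = 5.
5 is placed in row 5, which forces (5,6) = 1.
Row 1 now contains 2, so (1,2) = 1.
Cage m has sum 8, which forces (2,1) = 2.
Row 2 now contains 2; hence (2,2) = 3.
Column 6 already has 1, which forces (2,6) = 6.
Row 3 already has 3; hence (3,1) = 1.
The two cells of cage i must have product 12, which forces (3,3) = 2.
The two cells of cage i must have product 12, which forces (3,4) = 6.
Row 3 now contains 1; hence (3,5) = 4.
Cage j needs two cells with product 3, so (4,1) = 3.
Column 6 already has 1; hence (4,6) = 5.
3 is placed in column 2, so (5,2) = 6.
6 is placed in row 5, so (5,3) = 3.
1 is placed in column 2, so (6,2) = 2.
2 is placed in column 3, which forces (6,3) = 1.
6 is placed in row 2, leaving (2,4) = 4.
Column 5 already has 4, leaving (2,5) = 1.
Column 2 already has 6, leaving (4,2) = 4.
1 is placed in column 3, so (4,3) = 6.
Cage e has sum 11, leaving (4,4) = 1.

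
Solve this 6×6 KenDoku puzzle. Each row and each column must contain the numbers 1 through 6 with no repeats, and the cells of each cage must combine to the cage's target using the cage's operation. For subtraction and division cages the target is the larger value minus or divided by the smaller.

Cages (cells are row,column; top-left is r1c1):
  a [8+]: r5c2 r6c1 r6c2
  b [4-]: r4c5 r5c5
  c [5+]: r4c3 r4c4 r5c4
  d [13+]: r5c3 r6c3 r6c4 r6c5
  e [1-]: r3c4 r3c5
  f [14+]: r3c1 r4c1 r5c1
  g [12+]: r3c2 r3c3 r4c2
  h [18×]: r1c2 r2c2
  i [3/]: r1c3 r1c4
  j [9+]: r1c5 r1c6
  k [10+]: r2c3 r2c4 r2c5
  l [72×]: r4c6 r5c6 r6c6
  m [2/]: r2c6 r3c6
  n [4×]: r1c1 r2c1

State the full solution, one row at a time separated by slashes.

In column 1, 2 can only go at r6c1, so r6c1 = 2.
The only place for 5 in column 6 is r1c6.
Cage j's pair has sum 9, leaving r1c5 = 4.
Row 1 now contains 4, leaving r1c1 = 1.
Cage n's pair has product 4; hence r2c1 = 4.
In row 1, 3 can only go at r1c2, so r1c2 = 3.
3 is placed in column 2, which forces r2c2 = 6.
The only place for 1 in row 2 is r2c6.
The two cells of cage m must have quotient 2, leaving r3c6 = 2.
Row 3 needs a 1, and only r3c2 is open for it.
Cage g needs sum 12, which forces r3c3 = 6.
Cage g has sum 12, which forces r4c2 = 5.
The 3 cells of cage a must have sum 8, leaving r5c2 = 2.
Row 5 now contains 2, so r5c4 = 1.
The 3 cells of cage a must have sum 8, which forces r6c2 = 4.
6 is placed in column 3; hence r1c3 = 2.
Cage i's pair has quotient 3; hence r1c4 = 6.
The two cells of cage e must have difference 1, which forces r3c4 = 4.
The 3 cells of cage c must have sum 5, leaving r4c3 = 1.
Column 4 now contains 1, so r4c4 = 3.
1 is placed in row 4, so r4c5 = 2.
Column 4 now contains 3, which forces r6c4 = 5.
Column 4 now contains 5, which forces r2c4 = 2.
Row 4 already has 3, leaving r4c1 = 6.
Row 4 already has 6, leaving r4c6 = 4.
The 4 cells of cage d must have sum 13, so r5c3 = 4.
Cage b needs two cells with difference 4, leaving r5c5 = 6.
6 is placed in row 5, which forces r5c6 = 3.
Row 6 now contains 5, which forces r6c3 = 3.
The 4 cells of cage d must have sum 13, which forces r6c5 = 1.
3 is placed in column 6, so r6c6 = 6.
Column 3 now contains 3; hence r2c3 = 5.
The 3 cells of cage k must have sum 10, which forces r2c5 = 3.
Cage f has sum 14, leaving r3c1 = 3.
Column 5 already has 3, leaving r3c5 = 5.
Row 5 already has 3, which forces r5c1 = 5.

1 3 2 6 4 5 / 4 6 5 2 3 1 / 3 1 6 4 5 2 / 6 5 1 3 2 4 / 5 2 4 1 6 3 / 2 4 3 5 1 6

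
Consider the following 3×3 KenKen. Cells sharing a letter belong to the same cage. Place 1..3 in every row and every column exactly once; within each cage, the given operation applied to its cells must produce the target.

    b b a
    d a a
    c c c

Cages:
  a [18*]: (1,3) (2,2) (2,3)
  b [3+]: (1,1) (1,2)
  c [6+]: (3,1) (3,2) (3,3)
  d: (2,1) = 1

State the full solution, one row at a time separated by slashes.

The 3 cells of cage a must have product 18; hence (1,3) = 3.
Cage d is a single given cell, so (2,1) = 1.
Cage a needs product 18, leaving (2,2) = 3.
Cage a has product 18, leaving (2,3) = 2.
Column 3 now contains 2, leaving (3,3) = 1.
Column 1 now contains 1, which forces (1,1) = 2.
Cage b needs two cells with sum 3, so (1,2) = 1.
The 3 cells of cage c must have sum 6, leaving (3,1) = 3.
1 is placed in row 3, which forces (3,2) = 2.

2 1 3 / 1 3 2 / 3 2 1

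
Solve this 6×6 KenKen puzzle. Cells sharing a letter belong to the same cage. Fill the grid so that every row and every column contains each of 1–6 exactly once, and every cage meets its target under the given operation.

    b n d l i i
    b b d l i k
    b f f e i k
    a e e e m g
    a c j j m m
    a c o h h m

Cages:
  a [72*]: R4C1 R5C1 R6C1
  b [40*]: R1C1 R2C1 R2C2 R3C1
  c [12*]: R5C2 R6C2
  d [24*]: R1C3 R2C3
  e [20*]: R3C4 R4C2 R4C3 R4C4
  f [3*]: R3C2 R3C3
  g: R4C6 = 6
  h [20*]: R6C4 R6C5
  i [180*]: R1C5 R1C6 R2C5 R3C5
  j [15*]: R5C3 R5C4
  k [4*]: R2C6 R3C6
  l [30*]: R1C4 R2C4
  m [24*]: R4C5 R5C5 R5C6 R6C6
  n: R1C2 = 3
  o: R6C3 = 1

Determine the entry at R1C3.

N is a freebie, leaving R1C2 = 3.
Column 2 now contains 3; hence R3C2 = 1.
Row 3 now contains 1, leaving R3C3 = 3.
Row 3 now contains 1, which forces R3C4 = 2.
Row 3 now contains 1, so R3C6 = 4.
G is a freebie, which forces R4C6 = 6.
Column 3 already has 3, leaving R5C3 = 5.
Row 5 already has 5; hence R5C4 = 3.
Cage o is a single given cell, leaving R6C3 = 1.
The 4 cells of cage i must have product 180, which forces R2C5 = 3.
Column 6 now contains 4; hence R2C6 = 1.
Row 3 already has 4, which forces R3C1 = 5.
Row 3 already has 5, which forces R3C5 = 6.
Cage e has product 20, so R4C2 = 5.
Cage e has product 20; hence R4C3 = 2.
Cage e needs product 20; hence R4C4 = 1.
Row 4 already has 1, leaving R4C5 = 4.
Column 6 now contains 1; hence R5C6 = 2.
4 is placed in column 5, leaving R6C5 = 5.
Column 6 now contains 2, which forces R6C6 = 3.
Cage b needs product 40, so R1C1 = 1.
Column 5 now contains 5, which forces R1C5 = 2.
Column 6 now contains 2; hence R1C6 = 5.
Row 4 already has 4, so R4C1 = 3.
Row 5 already has 2, so R5C2 = 6.
Row 5 already has 2, which forces R5C5 = 1.
Cage c's pair has product 12, which forces R6C2 = 2.
Row 6 now contains 5, which forces R6C4 = 4.
Row 1 already has 5, so R1C4 = 6.
Cage b has product 40; hence R2C1 = 2.
Column 2 now contains 2; hence R2C2 = 4.
Row 2 now contains 4; hence R2C3 = 6.
The two cells of cage l must have product 30, leaving R2C4 = 5.
Row 5 now contains 6, leaving R5C1 = 4.
Row 6 now contains 4, so R6C1 = 6.
6 is placed in row 1, which forces R1C3 = 4.
The full grid is 1 3 4 6 2 5 / 2 4 6 5 3 1 / 5 1 3 2 6 4 / 3 5 2 1 4 6 / 4 6 5 3 1 2 / 6 2 1 4 5 3.

4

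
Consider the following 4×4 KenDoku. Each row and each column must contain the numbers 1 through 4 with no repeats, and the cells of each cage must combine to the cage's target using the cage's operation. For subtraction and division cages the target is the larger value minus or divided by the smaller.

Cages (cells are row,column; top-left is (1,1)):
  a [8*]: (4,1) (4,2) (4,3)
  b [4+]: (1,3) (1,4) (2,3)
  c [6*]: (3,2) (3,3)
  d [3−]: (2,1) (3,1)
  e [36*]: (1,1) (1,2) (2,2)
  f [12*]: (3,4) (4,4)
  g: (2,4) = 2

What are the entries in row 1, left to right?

Cage e has product 36; hence (1,1) = 3.
The 3 cells of cage e must have product 36, leaving (1,2) = 4.
The 3 cells of cage b must have sum 4, which forces (1,3) = 2.
The 3 cells of cage b must have sum 4, so (1,4) = 1.
Cage e needs product 36; hence (2,2) = 3.
Cage b needs sum 4, leaving (2,3) = 1.
Cage g is a single given cell, so (2,4) = 2.
Column 2 now contains 3; hence (3,2) = 2.
Column 3 now contains 2, leaving (3,3) = 3.
Row 3 already has 3, leaving (3,4) = 4.
Column 2 now contains 2, leaving (4,2) = 1.
Column 3 already has 1, so (4,3) = 4.
Column 4 already has 4; hence (4,4) = 3.
1 is placed in row 2, which forces (2,1) = 4.
Row 3 now contains 4, which forces (3,1) = 1.
4 is placed in row 4, leaving (4,1) = 2.
The full grid is 3 4 2 1 / 4 3 1 2 / 1 2 3 4 / 2 1 4 3.

3 4 2 1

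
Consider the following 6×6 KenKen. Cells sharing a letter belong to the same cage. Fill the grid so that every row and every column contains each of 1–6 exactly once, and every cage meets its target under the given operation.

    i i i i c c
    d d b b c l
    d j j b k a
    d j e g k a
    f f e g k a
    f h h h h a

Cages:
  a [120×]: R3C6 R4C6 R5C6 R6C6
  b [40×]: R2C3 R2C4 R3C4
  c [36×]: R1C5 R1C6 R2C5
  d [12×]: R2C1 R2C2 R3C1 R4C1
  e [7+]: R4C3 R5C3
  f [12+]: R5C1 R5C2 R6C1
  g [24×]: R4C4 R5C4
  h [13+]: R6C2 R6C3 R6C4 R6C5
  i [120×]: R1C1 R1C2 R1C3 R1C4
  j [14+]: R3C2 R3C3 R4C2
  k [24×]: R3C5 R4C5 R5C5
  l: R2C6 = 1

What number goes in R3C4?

Cage l is a single given cell, which forces R2C6 = 1.
Cage d has product 12; hence R2C1 = 3.
Row 2 now contains 1, so R2C2 = 2.
Row 2 now contains 2; hence R2C5 = 6.
The 3 cells of cage b must have product 40; hence R3C4 = 2.
Row 3 now contains 2, so R3C1 = 1.
The 4 cells of cage d must have product 12, so R4C1 = 2.
Cage k has product 24, leaving R5C5 = 2.
Cage a has product 120, which forces R6C6 = 2.
The 3 cells of cage c must have product 36, leaving R1C5 = 1.
Column 6 now contains 2, which forces R1C6 = 6.
Cage i needs product 120, which forces R1C3 = 2.
In row 4, 1 can only go at R4C3, so R4C3 = 1.
The two cells of cage e must have sum 7; hence R5C3 = 6.
Row 5 now contains 6, which forces R5C4 = 4.
The 3 cells of cage b must have product 40, leaving R2C3 = 4.
Column 4 already has 4, which forces R2C4 = 5.
Column 4 already has 4; hence R4C4 = 6.
Row 5 now contains 4; hence R5C1 = 5.
Row 5 already has 5, so R5C6 = 3.
Column 1 now contains 5, which forces R1C1 = 4.
The 4 cells of cage i must have product 120, so R1C2 = 5.
Column 4 now contains 5; hence R1C4 = 3.
Column 2 now contains 5; hence R4C2 = 3.
Row 4 now contains 3, which forces R4C5 = 4.
4 is placed in row 4, leaving R4C6 = 5.
Row 5 already has 3, which forces R5C2 = 1.
Cage f needs sum 12, which forces R6C1 = 6.
Column 2 now contains 1; hence R6C2 = 4.
Column 4 already has 3, which forces R6C4 = 1.
Column 2 already has 4, so R3C2 = 6.
Cage j has sum 14, leaving R3C3 = 5.
Column 5 already has 4, so R3C5 = 3.
Column 6 now contains 5, so R3C6 = 4.
Column 3 now contains 5, so R6C3 = 3.
Column 5 already has 3, so R6C5 = 5.
Completed grid: 4 5 2 3 1 6 / 3 2 4 5 6 1 / 1 6 5 2 3 4 / 2 3 1 6 4 5 / 5 1 6 4 2 3 / 6 4 3 1 5 2.

2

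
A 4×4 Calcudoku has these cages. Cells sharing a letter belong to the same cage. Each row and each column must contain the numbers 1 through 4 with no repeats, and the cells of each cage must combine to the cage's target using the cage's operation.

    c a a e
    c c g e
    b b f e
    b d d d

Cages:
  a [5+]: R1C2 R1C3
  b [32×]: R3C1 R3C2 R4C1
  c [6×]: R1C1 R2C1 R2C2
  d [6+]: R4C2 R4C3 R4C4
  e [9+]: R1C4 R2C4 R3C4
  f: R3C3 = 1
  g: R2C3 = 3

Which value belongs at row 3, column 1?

G is a freebie, which forces R2C3 = 3.
Cage b needs product 32; hence R3C1 = 2.
Cage b has product 32, which forces R3C2 = 4.
Cage f is given, so R3C3 = 1.
Row 3 now contains 4, leaving R3C4 = 3.
Cage b has product 32, so R4C1 = 4.
Column 3 now contains 1, which forces R4C3 = 2.
2 is placed in row 4; hence R4C4 = 1.
Cage c needs product 6, so R1C1 = 3.
The two cells of cage a must have sum 5; hence R1C2 = 1.
Column 3 already has 2, so R1C3 = 4.
Row 1 already has 4, which forces R1C4 = 2.
Column 1 now contains 2, leaving R2C1 = 1.
Cage c needs product 6; hence R2C2 = 2.
2 is placed in column 4, which forces R2C4 = 4.
Row 4 already has 1, leaving R4C2 = 3.
The full grid is 3 1 4 2 / 1 2 3 4 / 2 4 1 3 / 4 3 2 1.

2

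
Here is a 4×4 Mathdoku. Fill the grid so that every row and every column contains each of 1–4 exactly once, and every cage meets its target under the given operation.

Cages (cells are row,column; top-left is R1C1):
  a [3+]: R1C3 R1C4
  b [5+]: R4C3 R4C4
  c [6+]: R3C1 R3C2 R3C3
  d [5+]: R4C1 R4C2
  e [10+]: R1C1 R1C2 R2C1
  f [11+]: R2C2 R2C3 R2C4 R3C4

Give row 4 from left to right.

Row 1 needs a 3, and only R1C2 is open for it.
Cage e needs sum 10, which forces R1C1 = 4.
Cage e has sum 10, leaving R2C1 = 3.
3 is placed in column 1, which forces R4C1 = 1.
Column 1 now contains 1; hence R3C1 = 2.
The 3 cells of cage c must have sum 6, which forces R3C2 = 1.
Cage c has sum 6; hence R3C3 = 3.
Cage f has sum 11; hence R3C4 = 4.
Cage d's pair has sum 5, which forces R4C2 = 4.
3 is placed in column 3, which forces R4C3 = 2.
Row 4 already has 2; hence R4C4 = 3.
2 is placed in column 3, so R1C3 = 1.
Cage a's pair has sum 3, leaving R1C4 = 2.
Column 2 already has 4, which forces R2C2 = 2.
The 4 cells of cage f must have sum 11, so R2C3 = 4.
Cage f has sum 11, which forces R2C4 = 1.
The full grid is 4 3 1 2 / 3 2 4 1 / 2 1 3 4 / 1 4 2 3.

1 4 2 3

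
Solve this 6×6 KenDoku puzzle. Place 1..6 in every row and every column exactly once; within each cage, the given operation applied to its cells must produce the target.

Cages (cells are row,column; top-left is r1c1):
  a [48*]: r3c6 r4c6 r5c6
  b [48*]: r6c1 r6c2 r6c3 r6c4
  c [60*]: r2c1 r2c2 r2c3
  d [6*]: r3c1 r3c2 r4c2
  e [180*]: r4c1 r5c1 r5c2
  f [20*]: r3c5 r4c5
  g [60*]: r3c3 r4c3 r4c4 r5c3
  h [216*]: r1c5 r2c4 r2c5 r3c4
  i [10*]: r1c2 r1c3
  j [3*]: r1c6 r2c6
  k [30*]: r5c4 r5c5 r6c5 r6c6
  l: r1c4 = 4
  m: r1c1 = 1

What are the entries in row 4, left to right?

Cage m is a single given cell, leaving r1c1 = 1.
Cage l is a single given cell; hence r1c4 = 4.
Row 1 now contains 1, so r1c6 = 3.
3 is placed in column 6, which forces r2c6 = 1.
The 3 cells of cage e must have product 180, so r4c1 = 6.
Cage e needs product 180, so r5c1 = 5.
Cage e has product 180, leaving r5c2 = 6.
Cage a has product 48; hence r3c6 = 6.
Cage h has product 216, leaving r1c5 = 6.
The 4 cells of cage h must have product 216, so r2c4 = 6.
Cage b has product 48, which forces r6c3 = 6.
The only place for 2 in row 2 is r2c5.
The 4 cells of cage h must have product 216, leaving r3c4 = 3.
Row 3 now contains 3, leaving r3c1 = 2.
Cage d needs product 6, leaving r3c2 = 1.
Cage d has product 6, which forces r4c2 = 3.
Column 1 already has 2, which forces r6c1 = 4.
4 is placed in row 6, which forces r6c2 = 2.
2 is placed in row 6; hence r6c4 = 1.
2 is placed in row 6, leaving r6c6 = 5.
2 is placed in column 2, so r1c2 = 5.
The two cells of cage i must have product 10; hence r1c3 = 2.
Column 1 now contains 4, which forces r2c1 = 3.
Column 2 now contains 5, so r2c2 = 4.
Row 2 now contains 4, leaving r2c3 = 5.
Cage g needs product 60; hence r3c3 = 4.
Row 3 now contains 4, which forces r3c5 = 5.
The 4 cells of cage g must have product 60; hence r4c3 = 1.
The 4 cells of cage g must have product 60, which forces r4c4 = 5.
Column 5 already has 5, which forces r4c5 = 4.
Row 4 now contains 4, so r4c6 = 2.
The 4 cells of cage g must have product 60, so r5c3 = 3.
Column 4 now contains 1, which forces r5c4 = 2.
Cage k needs product 30, which forces r5c5 = 1.
Column 6 already has 2; hence r5c6 = 4.
Row 6 already has 5, which forces r6c5 = 3.
Completed grid: 1 5 2 4 6 3 / 3 4 5 6 2 1 / 2 1 4 3 5 6 / 6 3 1 5 4 2 / 5 6 3 2 1 4 / 4 2 6 1 3 5.

6 3 1 5 4 2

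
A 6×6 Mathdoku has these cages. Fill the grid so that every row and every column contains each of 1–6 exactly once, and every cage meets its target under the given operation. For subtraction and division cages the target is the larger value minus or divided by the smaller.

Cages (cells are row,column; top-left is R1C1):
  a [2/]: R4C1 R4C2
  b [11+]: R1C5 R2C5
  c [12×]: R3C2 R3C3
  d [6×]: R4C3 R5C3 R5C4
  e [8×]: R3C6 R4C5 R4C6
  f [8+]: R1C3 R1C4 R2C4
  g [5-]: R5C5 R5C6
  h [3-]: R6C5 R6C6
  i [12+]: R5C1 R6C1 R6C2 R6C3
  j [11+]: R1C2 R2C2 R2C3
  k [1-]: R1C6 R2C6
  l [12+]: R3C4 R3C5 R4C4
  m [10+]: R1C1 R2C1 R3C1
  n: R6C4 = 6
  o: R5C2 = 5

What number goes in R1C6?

O is a freebie, which forces R5C2 = 5.
Cage n is given, so R6C4 = 6.
The only place for 5 in row 4 is R4C4.
The only place for 4 in row 5 is R5C1.
The only place for 3 in column 5 is R3C5.
Cage l has sum 12; hence R3C4 = 4.
The only place for 5 in row 3 is R3C1.
In row 3, 1 can only go at R3C6, so R3C6 = 1.
The two cells of cage g must have difference 5, which forces R5C5 = 1.
Column 6 already has 1; hence R5C6 = 6.
The 3 cells of cage d must have product 6, so R4C3 = 1.
The only place for 1 in column 1 is R6C1.
Column 1 needs a 6, and only R4C1 is open for it.
Cage a's pair has quotient 2, so R4C2 = 3.
In row 6, 3 can only go at R6C3, so R6C3 = 3.
Column 3 already has 3; hence R5C3 = 2.
The 3 cells of cage d must have product 6, which forces R5C4 = 3.
Cage i has sum 12, which forces R6C2 = 4.
Cage f has sum 8, leaving R1C3 = 5.
Row 1 already has 5; hence R1C5 = 6.
Cage j needs sum 11, leaving R2C3 = 4.
Column 5 now contains 6; hence R2C5 = 5.
Cage c's pair has product 12, which forces R3C2 = 2.
2 is placed in column 3, leaving R3C3 = 6.
5 is placed in column 5, leaving R6C5 = 2.
Row 6 already has 2, leaving R6C6 = 5.
6 is placed in row 1, which forces R1C2 = 1.
Row 1 already has 1; hence R1C4 = 2.
The 3 cells of cage j must have sum 11; hence R2C2 = 6.
Column 4 already has 2, which forces R2C4 = 1.
2 is placed in column 5, leaving R4C5 = 4.
The 3 cells of cage e must have product 8, which forces R4C6 = 2.
2 is placed in row 1, leaving R1C1 = 3.
The two cells of cage k must have difference 1; hence R1C6 = 4.
Cage m has sum 10; hence R2C1 = 2.
2 is placed in column 6, which forces R2C6 = 3.
Filled in: 3 1 5 2 6 4 / 2 6 4 1 5 3 / 5 2 6 4 3 1 / 6 3 1 5 4 2 / 4 5 2 3 1 6 / 1 4 3 6 2 5.

4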